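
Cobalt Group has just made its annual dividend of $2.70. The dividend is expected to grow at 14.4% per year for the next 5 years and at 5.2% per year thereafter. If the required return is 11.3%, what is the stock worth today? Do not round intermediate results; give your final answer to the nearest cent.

D_1 = 3.08880
D_2 = 3.53359
D_3 = 4.04242
D_4 = 4.62453
D_5 = 5.29047
Terminal value at year 5: TV = D_5×(1+g_2)/(r−g_2) = 5.56557/0.061 = 91.23885
P_0 = D_1/(1+r)^1 + D_2/(1+r)^2 + D_3/(1+r)^3 + D_4/(1+r)^4 + D_5/(1+r)^5 + TV/(1+r)^5
    = 2.77520 + 2.85250 + 2.93195 + 3.01361 + 3.09755 + 53.42001 = 68.09082

$68.09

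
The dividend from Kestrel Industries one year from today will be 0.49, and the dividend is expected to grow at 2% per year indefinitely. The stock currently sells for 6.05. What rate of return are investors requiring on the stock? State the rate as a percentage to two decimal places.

P = D₁/(r − g) ⇒ r = D₁/P + g = 0.4900/6.05 + 0.02 = 0.080992 + 0.02 = 0.100992

10.10%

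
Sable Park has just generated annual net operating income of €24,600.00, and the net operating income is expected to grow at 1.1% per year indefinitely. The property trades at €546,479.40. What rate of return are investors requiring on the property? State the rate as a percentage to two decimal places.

D₁ = €24,600.00 × 1.011 = €24,870.6000
P = D₁/(r − g) ⇒ r = D₁/P + g = €24,870.6000/€546,479.40 + 0.011 = 0.045511 + 0.011 = 0.056511

5.65%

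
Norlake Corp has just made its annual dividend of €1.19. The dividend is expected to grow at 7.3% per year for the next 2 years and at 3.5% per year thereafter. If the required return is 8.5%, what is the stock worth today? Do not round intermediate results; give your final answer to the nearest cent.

€26.43

D_1 = 1.27687
D_2 = 1.37008
Terminal value at year 2: TV = D_2×(1+g_2)/(r−g_2) = 1.41803/0.05 = 28.36069
P_0 = D_1/(1+r)^1 + D_2/(1+r)^2 + TV/(1+r)^2
    = 1.17684 + 1.16382 + 24.09114 = 26.43180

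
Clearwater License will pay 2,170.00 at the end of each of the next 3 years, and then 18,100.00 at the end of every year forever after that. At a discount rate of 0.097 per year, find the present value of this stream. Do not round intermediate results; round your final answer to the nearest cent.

PV of 3-year annuity: 2,170.00 × [1 − (1+0.097)^−3] / 0.097 = 5425.09833
Perpetuity value at year 3: 18,100.00 / 0.097 = 186597.93814
PV of perpetuity: 186597.93814 / (1+0.097)^3 = 141347.11801
Total PV = 5425.09833 + 141347.11801 = 146772.21633

146772.22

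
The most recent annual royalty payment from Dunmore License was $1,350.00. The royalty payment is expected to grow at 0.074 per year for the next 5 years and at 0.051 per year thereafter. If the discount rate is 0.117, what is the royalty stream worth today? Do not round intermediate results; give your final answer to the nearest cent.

$23675.73

D_1 = 1449.90000
D_2 = 1557.19260
D_3 = 1672.42485
D_4 = 1796.18429
D_5 = 1929.10193
Terminal value at year 5: TV = D_5×(1+g_2)/(r−g_2) = 2027.48613/0.066 = 30719.48678
P_0 = D_1/(1+r)^1 + D_2/(1+r)^2 + D_3/(1+r)^3 + D_4/(1+r)^4 + D_5/(1+r)^5 + TV/(1+r)^5
    = 1298.03044 + 1248.06150 + 1200.01616 + 1153.82037 + 1109.40293 + 17666.40125 = 23675.73265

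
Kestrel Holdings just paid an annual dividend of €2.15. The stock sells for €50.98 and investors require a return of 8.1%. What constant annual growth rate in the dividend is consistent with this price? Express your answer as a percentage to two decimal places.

P = D₀(1+g)/(r−g) ⇒ P(r−g) = D₀(1+g) ⇒ g(P+D₀) = P·r − D₀
g = (P·r − D₀)/(P + D₀) = (€50.98×0.081 − €2.15) / (€50.98 + €2.15) = 0.037255

3.73%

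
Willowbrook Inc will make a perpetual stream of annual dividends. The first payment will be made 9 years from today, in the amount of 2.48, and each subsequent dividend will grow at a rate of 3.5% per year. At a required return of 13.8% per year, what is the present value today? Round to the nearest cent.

8.56

Value at end of year 8: C₁ / (r − g) = 2.48 / (0.138 − 0.035) = 24.0777
Discount to today: PV = 24.0777 / (1 + 0.138)^8 = 24.0777 / 2.812795 = 8.56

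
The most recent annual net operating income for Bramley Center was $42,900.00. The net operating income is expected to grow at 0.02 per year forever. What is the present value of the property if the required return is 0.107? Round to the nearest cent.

$502965.52

D₁ = D₀ × (1 + g) = $42,900.00 × 1.02 = $43,758.0000
Growing perpetuity: P = D₁ / (r − g) = $43,758.0000 / (0.107 − 0.02) = $502,965.52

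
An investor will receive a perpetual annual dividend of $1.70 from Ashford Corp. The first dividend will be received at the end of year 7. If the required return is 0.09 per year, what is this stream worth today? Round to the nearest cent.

$11.26

Value at end of year 6: C / r = $1.70 / 0.09 = $18.8889
Discount to today: PV = $18.8889 / (1 + 0.09)^6 = $18.8889 / 1.677100 = $11.26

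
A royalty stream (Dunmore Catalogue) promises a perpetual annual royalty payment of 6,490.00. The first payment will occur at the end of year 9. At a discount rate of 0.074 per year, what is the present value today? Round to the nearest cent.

Value at end of year 8: C / r = 6,490.00 / 0.074 = 87,702.7027
Discount to today: PV = 87,702.7027 / (1 + 0.074)^8 = 87,702.7027 / 1.770249 = 49,542.59

49542.59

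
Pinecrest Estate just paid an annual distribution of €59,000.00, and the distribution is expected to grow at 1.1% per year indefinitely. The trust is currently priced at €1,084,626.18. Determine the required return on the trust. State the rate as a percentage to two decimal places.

6.60%

D₁ = €59,000.00 × 1.011 = €59,649.0000
P = D₁/(r − g) ⇒ r = D₁/P + g = €59,649.0000/€1,084,626.18 + 0.011 = 0.054995 + 0.011 = 0.065995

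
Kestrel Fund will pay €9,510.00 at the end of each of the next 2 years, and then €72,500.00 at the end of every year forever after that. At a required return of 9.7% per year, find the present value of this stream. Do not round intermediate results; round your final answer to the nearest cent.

€637659.47

PV of 2-year annuity: €9,510.00 × [1 − (1+0.097)^−2] / 0.097 = 16571.64771
Perpetuity value at year 2: €72,500.00 / 0.097 = 747422.68041
PV of perpetuity: 747422.68041 / (1+0.097)^2 = 621087.82668
Total PV = 16571.64771 + 621087.82668 = 637659.47439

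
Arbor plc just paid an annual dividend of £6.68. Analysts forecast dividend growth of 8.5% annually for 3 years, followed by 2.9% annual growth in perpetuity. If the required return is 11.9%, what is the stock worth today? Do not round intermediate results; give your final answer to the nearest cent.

D_1 = 7.24780
D_2 = 7.86386
D_3 = 8.53229
Terminal value at year 3: TV = D_3×(1+g_2)/(r−g_2) = 8.77973/0.09 = 97.55253
P_0 = D_1/(1+r)^1 + D_2/(1+r)^2 + D_3/(1+r)^3 + TV/(1+r)^3
    = 6.47703 + 6.28023 + 6.08941 + 69.62229 = 88.46897

£88.47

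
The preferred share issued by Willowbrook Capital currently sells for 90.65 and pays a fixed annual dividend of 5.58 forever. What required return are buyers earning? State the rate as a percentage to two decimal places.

P = C/r ⇒ r = C/P = 5.58/90.65 = 0.061555

6.16%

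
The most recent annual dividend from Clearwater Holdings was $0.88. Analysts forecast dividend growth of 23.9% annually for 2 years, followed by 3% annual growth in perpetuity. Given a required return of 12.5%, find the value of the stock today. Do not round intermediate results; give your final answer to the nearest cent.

$13.61

D_1 = 1.09032
D_2 = 1.35091
Terminal value at year 2: TV = D_2×(1+g_2)/(r−g_2) = 1.39143/0.095 = 14.64667
P_0 = D_1/(1+r)^1 + D_2/(1+r)^2 + TV/(1+r)^2
    = 0.96917 + 1.06738 + 11.57268 = 13.60923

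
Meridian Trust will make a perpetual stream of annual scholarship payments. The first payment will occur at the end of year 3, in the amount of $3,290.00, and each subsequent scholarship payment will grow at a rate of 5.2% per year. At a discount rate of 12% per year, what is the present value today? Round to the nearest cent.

Value at end of year 2: C₁ / (r − g) = $3,290.00 / (0.12 − 0.052) = $48,382.3529
Discount to today: PV = $48,382.3529 / (1 + 0.12)^2 = $48,382.3529 / 1.254400 = $38,570.12

$38570.12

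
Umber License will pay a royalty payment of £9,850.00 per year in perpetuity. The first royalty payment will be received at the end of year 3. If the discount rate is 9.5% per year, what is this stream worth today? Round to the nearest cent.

Value at end of year 2: C / r = £9,850.00 / 0.095 = £103,684.2105
Discount to today: PV = £103,684.2105 / (1 + 0.095)^2 = £103,684.2105 / 1.199025 = £86,473.77

£86473.77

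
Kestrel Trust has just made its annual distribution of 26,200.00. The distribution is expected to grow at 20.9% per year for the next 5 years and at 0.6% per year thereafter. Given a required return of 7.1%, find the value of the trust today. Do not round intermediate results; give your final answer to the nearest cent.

934533.64

D_1 = 31675.80000
D_2 = 38296.04220
D_3 = 46299.91502
D_4 = 55976.59726
D_5 = 67675.70609
Terminal value at year 5: TV = D_5×(1+g_2)/(r−g_2) = 68081.76032/0.065 = 1047411.69727
P_0 = D_1/(1+r)^1 + D_2/(1+r)^2 + D_3/(1+r)^3 + D_4/(1+r)^4 + D_5/(1+r)^5 + TV/(1+r)^5
    = 29575.91036 + 33386.81198 + 37688.75414 + 42545.00817 + 48026.99802 + 743310.15402 = 934533.63670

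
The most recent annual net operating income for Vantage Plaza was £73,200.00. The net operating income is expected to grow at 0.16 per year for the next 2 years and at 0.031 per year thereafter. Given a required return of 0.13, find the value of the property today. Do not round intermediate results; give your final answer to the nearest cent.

£955611.05

D_1 = 84912.00000
D_2 = 98497.92000
Terminal value at year 2: TV = D_2×(1+g_2)/(r−g_2) = 101551.35552/0.099 = 1025771.26788
P_0 = D_1/(1+r)^1 + D_2/(1+r)^2 + TV/(1+r)^2
    = 75143.36283 + 77138.31937 + 803329.36634 = 955611.04854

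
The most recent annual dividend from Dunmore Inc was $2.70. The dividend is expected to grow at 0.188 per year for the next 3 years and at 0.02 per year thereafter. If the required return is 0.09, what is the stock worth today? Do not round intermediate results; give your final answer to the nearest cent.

$60.58

D_1 = 3.20760
D_2 = 3.81063
D_3 = 4.52703
Terminal value at year 3: TV = D_3×(1+g_2)/(r−g_2) = 4.61757/0.07 = 65.96525
P_0 = D_1/(1+r)^1 + D_2/(1+r)^2 + D_3/(1+r)^3 + TV/(1+r)^3
    = 2.94275 + 3.20733 + 3.49570 + 50.93728 = 60.58305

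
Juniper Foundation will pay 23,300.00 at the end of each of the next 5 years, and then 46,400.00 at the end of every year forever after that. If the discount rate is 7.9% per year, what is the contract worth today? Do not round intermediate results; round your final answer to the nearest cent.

PV of 5-year annuity: 23,300.00 × [1 − (1+0.079)^−5] / 0.079 = 93275.85286
Perpetuity value at year 5: 46,400.00 / 0.079 = 587341.77215
PV of perpetuity: 587341.77215 / (1+0.079)^5 = 401590.71752
Total PV = 93275.85286 + 401590.71752 = 494866.57039

494866.57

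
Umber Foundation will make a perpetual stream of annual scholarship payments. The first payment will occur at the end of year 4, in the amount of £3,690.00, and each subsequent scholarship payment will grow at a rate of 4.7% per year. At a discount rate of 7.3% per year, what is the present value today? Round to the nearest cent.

Value at end of year 3: C₁ / (r − g) = £3,690.00 / (0.073 − 0.047) = £141,923.0769
Discount to today: PV = £141,923.0769 / (1 + 0.073)^3 = £141,923.0769 / 1.235376 = £114,882.49

£114882.49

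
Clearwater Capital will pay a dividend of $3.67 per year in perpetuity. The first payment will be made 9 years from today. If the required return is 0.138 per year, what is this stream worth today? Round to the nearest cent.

$9.45

Value at end of year 8: C / r = $3.67 / 0.138 = $26.5942
Discount to today: PV = $26.5942 / (1 + 0.138)^8 = $26.5942 / 2.812795 = $9.45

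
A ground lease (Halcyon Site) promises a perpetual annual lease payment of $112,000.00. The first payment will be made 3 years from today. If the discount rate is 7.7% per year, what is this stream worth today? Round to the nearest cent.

$1253995.25

Value at end of year 2: C / r = $112,000.00 / 0.077 = $1,454,545.4545
Discount to today: PV = $1,454,545.4545 / (1 + 0.077)^2 = $1,454,545.4545 / 1.159929 = $1,253,995.25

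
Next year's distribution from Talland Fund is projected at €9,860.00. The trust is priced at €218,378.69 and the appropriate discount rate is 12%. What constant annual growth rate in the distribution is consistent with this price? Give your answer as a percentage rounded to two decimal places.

P = D₁/(r−g) ⇒ g = r − D₁/P = 0.12 − €9,860.00/€218,378.69 = 0.074849

7.48%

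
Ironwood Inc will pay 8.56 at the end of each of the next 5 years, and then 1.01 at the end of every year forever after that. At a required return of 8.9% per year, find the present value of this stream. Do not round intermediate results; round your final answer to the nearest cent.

PV of 5-year annuity: 8.56 × [1 − (1+0.089)^−5] / 0.089 = 33.38199
Perpetuity value at year 5: 1.01 / 0.089 = 11.34831
PV of perpetuity: 11.34831 / (1+0.089)^5 = 7.40955
Total PV = 33.38199 + 7.40955 = 40.79154

40.79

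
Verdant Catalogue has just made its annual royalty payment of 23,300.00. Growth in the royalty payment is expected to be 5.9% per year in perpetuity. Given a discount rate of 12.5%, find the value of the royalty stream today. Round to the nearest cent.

373859.09

D₁ = D₀ × (1 + g) = 23,300.00 × 1.059 = 24,674.7000
Growing perpetuity: P = D₁ / (r − g) = 24,674.7000 / (0.125 − 0.059) = 373,859.09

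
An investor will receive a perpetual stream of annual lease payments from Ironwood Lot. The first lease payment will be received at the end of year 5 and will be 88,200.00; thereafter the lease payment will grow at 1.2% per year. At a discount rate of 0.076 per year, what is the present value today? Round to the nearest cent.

1028109.86

Value at end of year 4: C₁ / (r − g) = 88,200.00 / (0.076 − 0.012) = 1,378,125.0000
Discount to today: PV = 1,378,125.0000 / (1 + 0.076)^4 = 1,378,125.0000 / 1.340445 = 1,028,109.86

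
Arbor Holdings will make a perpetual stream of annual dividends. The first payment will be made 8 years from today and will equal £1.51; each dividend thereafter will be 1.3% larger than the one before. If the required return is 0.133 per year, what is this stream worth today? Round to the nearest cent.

Value at end of year 7: C₁ / (r − g) = £1.51 / (0.133 − 0.013) = £12.5833
Discount to today: PV = £12.5833 / (1 + 0.133)^7 = £12.5833 / 2.396676 = £5.25

£5.25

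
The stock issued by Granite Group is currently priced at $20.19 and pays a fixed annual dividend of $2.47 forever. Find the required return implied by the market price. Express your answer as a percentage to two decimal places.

12.23%

P = C/r ⇒ r = C/P = $2.47/$20.19 = 0.122338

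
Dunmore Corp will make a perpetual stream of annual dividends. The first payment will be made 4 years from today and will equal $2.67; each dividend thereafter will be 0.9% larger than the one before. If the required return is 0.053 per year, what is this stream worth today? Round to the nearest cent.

Value at end of year 3: C₁ / (r − g) = $2.67 / (0.053 − 0.009) = $60.6818
Discount to today: PV = $60.6818 / (1 + 0.053)^3 = $60.6818 / 1.167576 = $51.97

$51.97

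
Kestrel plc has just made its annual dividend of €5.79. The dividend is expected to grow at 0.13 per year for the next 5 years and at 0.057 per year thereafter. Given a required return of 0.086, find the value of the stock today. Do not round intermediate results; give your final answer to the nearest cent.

€290.06

D_1 = 6.54270
D_2 = 7.39325
D_3 = 8.35437
D_4 = 9.44044
D_5 = 10.66770
Terminal value at year 5: TV = D_5×(1+g_2)/(r−g_2) = 11.27576/0.029 = 388.81926
P_0 = D_1/(1+r)^1 + D_2/(1+r)^2 + D_3/(1+r)^3 + D_4/(1+r)^4 + D_5/(1+r)^5 + TV/(1+r)^5
    = 6.02459 + 6.26868 + 6.52266 + 6.78692 + 7.06190 + 257.39413 = 290.05888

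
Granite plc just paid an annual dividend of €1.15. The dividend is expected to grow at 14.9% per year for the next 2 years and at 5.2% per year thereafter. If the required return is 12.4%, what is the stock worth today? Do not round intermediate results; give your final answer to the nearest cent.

€19.94

D_1 = 1.32135
D_2 = 1.51823
Terminal value at year 2: TV = D_2×(1+g_2)/(r−g_2) = 1.59718/0.072 = 22.18304
P_0 = D_1/(1+r)^1 + D_2/(1+r)^2 + TV/(1+r)^2
    = 1.17558 + 1.20173 + 17.55854 = 19.93585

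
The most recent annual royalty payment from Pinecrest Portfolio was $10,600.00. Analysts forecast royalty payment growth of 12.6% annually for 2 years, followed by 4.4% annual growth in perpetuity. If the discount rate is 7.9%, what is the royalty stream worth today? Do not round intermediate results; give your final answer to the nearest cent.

D_1 = 11935.60000
D_2 = 13439.48560
Terminal value at year 2: TV = D_2×(1+g_2)/(r−g_2) = 14030.82297/0.035 = 400880.65618
P_0 = D_1/(1+r)^1 + D_2/(1+r)^2 + TV/(1+r)^2
    = 11061.72382 + 11543.55980 + 344327.89790 = 366933.18152

$366933.18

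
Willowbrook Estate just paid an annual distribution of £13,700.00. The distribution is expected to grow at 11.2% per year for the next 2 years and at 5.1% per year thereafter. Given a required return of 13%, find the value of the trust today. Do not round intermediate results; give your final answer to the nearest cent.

£203250.48

D_1 = 15234.40000
D_2 = 16940.65280
Terminal value at year 2: TV = D_2×(1+g_2)/(r−g_2) = 17804.62609/0.079 = 225375.01383
P_0 = D_1/(1+r)^1 + D_2/(1+r)^2 + TV/(1+r)^2
    = 13481.76991 + 13267.01605 + 176501.69460 = 203250.48056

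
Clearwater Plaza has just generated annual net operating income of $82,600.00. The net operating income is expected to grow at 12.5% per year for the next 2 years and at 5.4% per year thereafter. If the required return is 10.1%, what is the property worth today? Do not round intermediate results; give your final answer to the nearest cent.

$2104626.36

D_1 = 92925.00000
D_2 = 104540.62500
Terminal value at year 2: TV = D_2×(1+g_2)/(r−g_2) = 110185.81875/0.047 = 2344379.12234
P_0 = D_1/(1+r)^1 + D_2/(1+r)^2 + TV/(1+r)^2
    = 84400.54496 + 86240.33885 + 1933985.47134 = 2104626.35515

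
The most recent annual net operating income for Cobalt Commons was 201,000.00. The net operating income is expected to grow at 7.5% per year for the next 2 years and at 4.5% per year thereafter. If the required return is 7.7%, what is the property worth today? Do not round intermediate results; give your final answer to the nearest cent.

D_1 = 216075.00000
D_2 = 232280.62500
Terminal value at year 2: TV = D_2×(1+g_2)/(r−g_2) = 242733.25312/0.032 = 7585414.16016
P_0 = D_1/(1+r)^1 + D_2/(1+r)^2 + TV/(1+r)^2
    = 200626.74095 + 200254.17504 + 6539550.40365 = 6940431.31964

6940431.32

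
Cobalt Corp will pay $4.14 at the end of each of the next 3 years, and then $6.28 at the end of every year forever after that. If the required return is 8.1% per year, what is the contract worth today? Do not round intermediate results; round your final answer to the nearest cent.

PV of 3-year annuity: $4.14 × [1 − (1+0.081)^−3] / 0.081 = 10.64996
Perpetuity value at year 3: $6.28 / 0.081 = 77.53086
PV of perpetuity: 77.53086 / (1+0.081)^3 = 61.37585
Total PV = 10.64996 + 61.37585 = 72.02581

$72.03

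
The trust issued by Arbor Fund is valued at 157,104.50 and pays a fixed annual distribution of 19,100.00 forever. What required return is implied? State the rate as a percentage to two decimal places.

P = C/r ⇒ r = C/P = 19,100.00/157,104.50 = 0.121575

12.16%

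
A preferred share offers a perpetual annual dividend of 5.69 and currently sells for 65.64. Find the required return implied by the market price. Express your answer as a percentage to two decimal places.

8.67%

P = C/r ⇒ r = C/P = 5.69/65.64 = 0.086685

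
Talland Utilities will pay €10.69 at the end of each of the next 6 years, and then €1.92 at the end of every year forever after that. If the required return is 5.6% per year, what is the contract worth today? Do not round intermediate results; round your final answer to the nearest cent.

PV of 6-year annuity: €10.69 × [1 − (1+0.056)^−6] / 0.056 = 53.23336
Perpetuity value at year 6: €1.92 / 0.056 = 34.28571
PV of perpetuity: 34.28571 / (1+0.056)^6 = 24.72462
Total PV = 53.23336 + 24.72462 = 77.95799

€77.96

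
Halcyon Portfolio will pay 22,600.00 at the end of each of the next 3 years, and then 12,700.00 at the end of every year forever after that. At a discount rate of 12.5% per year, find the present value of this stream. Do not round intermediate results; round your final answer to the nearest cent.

PV of 3-year annuity: 22,600.00 × [1 − (1+0.125)^−3] / 0.125 = 53818.38134
Perpetuity value at year 3: 12,700.00 / 0.125 = 101600.00000
PV of perpetuity: 101600.00000 / (1+0.125)^3 = 71356.92730
Total PV = 53818.38134 + 71356.92730 = 125175.30864

125175.31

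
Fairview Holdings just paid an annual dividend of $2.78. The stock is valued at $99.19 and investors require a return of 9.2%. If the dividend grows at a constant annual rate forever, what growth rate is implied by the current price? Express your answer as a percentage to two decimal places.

P = D₀(1+g)/(r−g) ⇒ P(r−g) = D₀(1+g) ⇒ g(P+D₀) = P·r − D₀
g = (P·r − D₀)/(P + D₀) = ($99.19×0.092 − $2.78) / ($99.19 + $2.78) = 0.062229

6.22%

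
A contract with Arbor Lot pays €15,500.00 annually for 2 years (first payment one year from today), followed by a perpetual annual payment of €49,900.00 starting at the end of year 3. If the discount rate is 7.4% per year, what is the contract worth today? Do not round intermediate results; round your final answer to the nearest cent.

PV of 2-year annuity: €15,500.00 × [1 − (1+0.074)^−2] / 0.074 = 27869.67392
Perpetuity value at year 2: €49,900.00 / 0.074 = 674324.32432
PV of perpetuity: 674324.32432 / (1+0.074)^2 = 584601.95472
Total PV = 27869.67392 + 584601.95472 = 612471.62865

€612471.63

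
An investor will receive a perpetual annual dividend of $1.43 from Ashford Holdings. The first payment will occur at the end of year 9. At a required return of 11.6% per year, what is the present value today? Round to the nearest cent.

Value at end of year 8: C / r = $1.43 / 0.116 = $12.3276
Discount to today: PV = $12.3276 / (1 + 0.116)^8 = $12.3276 / 2.406099 = $5.12

$5.12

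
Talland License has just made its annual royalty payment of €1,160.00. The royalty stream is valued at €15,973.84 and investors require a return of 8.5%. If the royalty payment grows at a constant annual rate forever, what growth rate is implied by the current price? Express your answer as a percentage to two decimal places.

P = D₀(1+g)/(r−g) ⇒ P(r−g) = D₀(1+g) ⇒ g(P+D₀) = P·r − D₀
g = (P·r − D₀)/(P + D₀) = (€15,973.84×0.085 − €1,160.00) / (€15,973.84 + €1,160.00) = 0.011543

1.15%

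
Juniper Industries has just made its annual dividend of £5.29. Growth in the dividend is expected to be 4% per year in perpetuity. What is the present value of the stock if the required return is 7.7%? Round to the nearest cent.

D₁ = D₀ × (1 + g) = £5.29 × 1.04 = £5.5016
Growing perpetuity: P = D₁ / (r − g) = £5.5016 / (0.077 − 0.04) = £148.69

£148.69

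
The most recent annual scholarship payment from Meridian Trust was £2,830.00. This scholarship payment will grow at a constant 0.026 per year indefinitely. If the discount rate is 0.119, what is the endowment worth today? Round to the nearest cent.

D₁ = D₀ × (1 + g) = £2,830.00 × 1.026 = £2,903.5800
Growing perpetuity: P = D₁ / (r − g) = £2,903.5800 / (0.119 − 0.026) = £31,221.29

£31221.29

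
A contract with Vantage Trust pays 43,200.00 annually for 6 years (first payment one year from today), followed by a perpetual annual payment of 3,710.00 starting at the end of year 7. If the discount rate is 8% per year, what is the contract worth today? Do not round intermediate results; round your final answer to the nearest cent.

228932.52

PV of 6-year annuity: 43,200.00 × [1 − (1+0.08)^−6] / 0.08 = 199708.40148
Perpetuity value at year 6: 3,710.00 / 0.08 = 46375.00000
PV of perpetuity: 46375.00000 / (1+0.08)^6 = 29224.11645
Total PV = 199708.40148 + 29224.11645 = 228932.51793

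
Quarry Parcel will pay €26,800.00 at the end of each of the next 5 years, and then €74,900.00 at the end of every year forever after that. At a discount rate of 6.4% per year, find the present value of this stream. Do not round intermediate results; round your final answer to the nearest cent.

PV of 5-year annuity: €26,800.00 × [1 − (1+0.064)^−5] / 0.064 = 111673.43050
Perpetuity value at year 5: €74,900.00 / 0.064 = 1170312.50000
PV of perpetuity: 1170312.50000 / (1+0.064)^5 = 858210.26327
Total PV = 111673.43050 + 858210.26327 = 969883.69377

€969883.69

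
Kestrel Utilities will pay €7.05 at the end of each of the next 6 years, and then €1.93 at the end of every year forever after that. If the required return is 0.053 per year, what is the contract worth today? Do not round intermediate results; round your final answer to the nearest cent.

PV of 6-year annuity: €7.05 × [1 − (1+0.053)^−6] / 0.053 = 35.44287
Perpetuity value at year 6: €1.93 / 0.053 = 36.41509
PV of perpetuity: 36.41509 / (1+0.053)^6 = 26.71230
Total PV = 35.44287 + 26.71230 = 62.15516

€62.16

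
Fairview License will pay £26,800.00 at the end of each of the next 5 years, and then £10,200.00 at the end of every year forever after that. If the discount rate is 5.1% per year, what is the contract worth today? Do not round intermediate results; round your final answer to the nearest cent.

PV of 5-year annuity: £26,800.00 × [1 − (1+0.051)^−5] / 0.051 = 115709.93219
Perpetuity value at year 5: £10,200.00 / 0.051 = 200000.00000
PV of perpetuity: 200000.00000 / (1+0.051)^5 = 155961.14521
Total PV = 115709.93219 + 155961.14521 = 271671.07740

£271671.08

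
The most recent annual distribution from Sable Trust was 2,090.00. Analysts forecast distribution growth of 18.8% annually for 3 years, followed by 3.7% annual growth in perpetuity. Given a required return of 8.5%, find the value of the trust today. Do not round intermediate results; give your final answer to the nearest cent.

66808.79

D_1 = 2482.92000
D_2 = 2949.70896
D_3 = 3504.25424
Terminal value at year 3: TV = D_3×(1+g_2)/(r−g_2) = 3633.91165/0.048 = 75706.49274
P_0 = D_1/(1+r)^1 + D_2/(1+r)^2 + D_3/(1+r)^3 + TV/(1+r)^3
    = 2288.40553 + 2505.64587 + 2743.50903 + 59271.22627 = 66808.78670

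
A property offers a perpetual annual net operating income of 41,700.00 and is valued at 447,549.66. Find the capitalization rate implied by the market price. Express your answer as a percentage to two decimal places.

9.32%

P = C/r ⇒ r = C/P = 41,700.00/447,549.66 = 0.093174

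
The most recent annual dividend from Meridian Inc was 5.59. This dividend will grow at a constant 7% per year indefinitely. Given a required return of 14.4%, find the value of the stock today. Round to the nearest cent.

80.83

D₁ = D₀ × (1 + g) = 5.59 × 1.07 = 5.9813
Growing perpetuity: P = D₁ / (r − g) = 5.9813 / (0.144 − 0.07) = 80.83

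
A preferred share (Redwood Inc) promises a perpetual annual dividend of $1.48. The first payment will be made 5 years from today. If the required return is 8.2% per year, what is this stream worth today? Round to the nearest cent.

Value at end of year 4: C / r = $1.48 / 0.082 = $18.0488
Discount to today: PV = $18.0488 / (1 + 0.082)^4 = $18.0488 / 1.370595 = $13.17

$13.17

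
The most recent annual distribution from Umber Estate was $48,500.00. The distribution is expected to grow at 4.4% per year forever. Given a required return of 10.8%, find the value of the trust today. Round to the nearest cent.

D₁ = D₀ × (1 + g) = $48,500.00 × 1.044 = $50,634.0000
Growing perpetuity: P = D₁ / (r − g) = $50,634.0000 / (0.108 − 0.044) = $791,156.25

$791156.25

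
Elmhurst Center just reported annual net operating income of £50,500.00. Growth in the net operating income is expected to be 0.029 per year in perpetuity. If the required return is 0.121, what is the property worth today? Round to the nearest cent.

D₁ = D₀ × (1 + g) = £50,500.00 × 1.029 = £51,964.5000
Growing perpetuity: P = D₁ / (r − g) = £51,964.5000 / (0.121 − 0.029) = £564,831.52

£564831.52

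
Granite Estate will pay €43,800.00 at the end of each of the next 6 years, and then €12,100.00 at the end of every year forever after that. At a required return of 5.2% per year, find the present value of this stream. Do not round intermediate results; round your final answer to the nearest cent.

€392567.73

PV of 6-year annuity: €43,800.00 × [1 − (1+0.052)^−6] / 0.052 = 220900.42504
Perpetuity value at year 6: €12,100.00 / 0.052 = 232692.30769
PV of perpetuity: 232692.30769 / (1+0.052)^6 = 171667.30443
Total PV = 220900.42504 + 171667.30443 = 392567.72946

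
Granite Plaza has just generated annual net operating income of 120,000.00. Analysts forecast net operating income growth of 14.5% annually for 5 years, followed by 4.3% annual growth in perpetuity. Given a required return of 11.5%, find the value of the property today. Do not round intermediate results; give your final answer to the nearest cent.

2635320.56

D_1 = 137400.00000
D_2 = 157323.00000
D_3 = 180134.83500
D_4 = 206254.38607
D_5 = 236161.27206
Terminal value at year 5: TV = D_5×(1+g_2)/(r−g_2) = 246316.20675/0.072 = 3421058.42714
P_0 = D_1/(1+r)^1 + D_2/(1+r)^2 + D_3/(1+r)^3 + D_4/(1+r)^4 + D_5/(1+r)^5 + TV/(1+r)^5
    = 123228.69955 + 126544.26994 + 129949.04851 + 133445.43546 + 137035.89561 + 1985117.21000 = 2635320.55907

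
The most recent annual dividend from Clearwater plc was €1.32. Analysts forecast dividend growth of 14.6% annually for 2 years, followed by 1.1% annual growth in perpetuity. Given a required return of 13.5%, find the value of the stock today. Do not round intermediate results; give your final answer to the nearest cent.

D_1 = 1.51272
D_2 = 1.73358
Terminal value at year 2: TV = D_2×(1+g_2)/(r−g_2) = 1.75265/0.124 = 14.13425
P_0 = D_1/(1+r)^1 + D_2/(1+r)^2 + TV/(1+r)^2
    = 1.33279 + 1.34571 + 10.97188 = 13.65038

€13.65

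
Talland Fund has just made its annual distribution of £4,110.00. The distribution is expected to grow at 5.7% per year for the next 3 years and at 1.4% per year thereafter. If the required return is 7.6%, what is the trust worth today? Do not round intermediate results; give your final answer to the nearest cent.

£75619.73

D_1 = 4344.27000
D_2 = 4591.89339
D_3 = 4853.63131
Terminal value at year 3: TV = D_3×(1+g_2)/(r−g_2) = 4921.58215/0.062 = 79380.35728
P_0 = D_1/(1+r)^1 + D_2/(1+r)^2 + D_3/(1+r)^3 + TV/(1+r)^3
    = 4037.42565 + 3966.13282 + 3896.09887 + 63720.06869 = 75619.72603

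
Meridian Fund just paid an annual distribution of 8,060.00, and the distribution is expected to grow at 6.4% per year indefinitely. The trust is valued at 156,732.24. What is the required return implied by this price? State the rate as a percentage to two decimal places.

D₁ = 8,060.00 × 1.064 = 8,575.8400
P = D₁/(r − g) ⇒ r = D₁/P + g = 8,575.8400/156,732.24 + 0.064 = 0.054717 + 0.064 = 0.118717

11.87%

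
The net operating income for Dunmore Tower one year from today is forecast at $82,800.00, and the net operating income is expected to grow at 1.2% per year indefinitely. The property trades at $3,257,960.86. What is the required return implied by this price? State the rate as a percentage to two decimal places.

P = D₁/(r − g) ⇒ r = D₁/P + g = $82,800.0000/$3,257,960.86 + 0.012 = 0.025415 + 0.012 = 0.037415

3.74%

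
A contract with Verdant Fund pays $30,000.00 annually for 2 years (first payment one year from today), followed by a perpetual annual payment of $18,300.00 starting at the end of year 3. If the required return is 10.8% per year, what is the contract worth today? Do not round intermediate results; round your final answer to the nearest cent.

$189534.31

PV of 2-year annuity: $30,000.00 × [1 − (1+0.108)^−2] / 0.108 = 51512.46595
Perpetuity value at year 2: $18,300.00 / 0.108 = 169444.44444
PV of perpetuity: 169444.44444 / (1+0.108)^2 = 138021.84021
Total PV = 51512.46595 + 138021.84021 = 189534.30617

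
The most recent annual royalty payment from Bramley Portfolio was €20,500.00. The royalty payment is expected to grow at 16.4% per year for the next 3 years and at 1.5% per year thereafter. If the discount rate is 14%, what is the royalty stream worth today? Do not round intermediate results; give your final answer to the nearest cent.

D_1 = 23862.00000
D_2 = 27775.36800
D_3 = 32330.52835
Terminal value at year 3: TV = D_3×(1+g_2)/(r−g_2) = 32815.48628/0.125 = 262523.89022
P_0 = D_1/(1+r)^1 + D_2/(1+r)^2 + D_3/(1+r)^3 + TV/(1+r)^3
    = 20931.57895 + 21372.24377 + 21822.18574 + 177196.14822 = 241322.15668

€241322.16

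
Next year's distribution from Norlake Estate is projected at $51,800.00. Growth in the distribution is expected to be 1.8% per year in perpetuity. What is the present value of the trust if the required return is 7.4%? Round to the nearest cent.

Growing perpetuity: P = D₁ / (r − g) = $51,800.0000 / (0.074 − 0.018) = $925,000.00

$925000.00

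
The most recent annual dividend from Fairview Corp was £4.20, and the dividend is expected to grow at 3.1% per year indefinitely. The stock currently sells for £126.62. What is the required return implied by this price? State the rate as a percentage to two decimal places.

D₁ = £4.20 × 1.031 = £4.3302
P = D₁/(r − g) ⇒ r = D₁/P + g = £4.3302/£126.62 + 0.031 = 0.034198 + 0.031 = 0.065198

6.52%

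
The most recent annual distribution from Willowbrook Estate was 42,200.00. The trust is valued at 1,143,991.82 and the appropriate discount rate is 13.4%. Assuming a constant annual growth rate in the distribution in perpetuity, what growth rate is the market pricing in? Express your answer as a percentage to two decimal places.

9.37%

P = D₀(1+g)/(r−g) ⇒ P(r−g) = D₀(1+g) ⇒ g(P+D₀) = P·r − D₀
g = (P·r − D₀)/(P + D₀) = (1,143,991.82×0.134 − 42,200.00) / (1,143,991.82 + 42,200.00) = 0.093657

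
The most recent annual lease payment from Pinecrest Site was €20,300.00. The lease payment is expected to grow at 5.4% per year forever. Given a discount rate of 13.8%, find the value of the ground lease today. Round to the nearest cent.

D₁ = D₀ × (1 + g) = €20,300.00 × 1.054 = €21,396.2000
Growing perpetuity: P = D₁ / (r − g) = €21,396.2000 / (0.138 − 0.054) = €254,716.67

€254716.67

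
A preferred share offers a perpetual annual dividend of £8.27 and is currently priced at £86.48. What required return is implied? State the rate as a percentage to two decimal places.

P = C/r ⇒ r = C/P = £8.27/£86.48 = 0.095629

9.56%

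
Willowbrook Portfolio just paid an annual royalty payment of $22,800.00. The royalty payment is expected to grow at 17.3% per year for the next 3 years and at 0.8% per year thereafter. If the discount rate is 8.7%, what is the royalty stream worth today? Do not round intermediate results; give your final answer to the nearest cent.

$445377.98

D_1 = 26744.40000
D_2 = 31371.18120
D_3 = 36798.39555
Terminal value at year 3: TV = D_3×(1+g_2)/(r−g_2) = 37092.78271/0.079 = 469528.89509
P_0 = D_1/(1+r)^1 + D_2/(1+r)^2 + D_3/(1+r)^3 + TV/(1+r)^3
    = 24603.86385 + 26550.44369 + 28651.03077 + 365572.64579 = 445377.98409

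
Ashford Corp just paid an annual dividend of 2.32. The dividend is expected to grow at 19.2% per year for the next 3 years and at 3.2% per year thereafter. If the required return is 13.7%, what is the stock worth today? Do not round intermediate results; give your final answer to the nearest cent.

33.93

D_1 = 2.76544
D_2 = 3.29640
D_3 = 3.92931
Terminal value at year 3: TV = D_3×(1+g_2)/(r−g_2) = 4.05505/0.105 = 38.61954
P_0 = D_1/(1+r)^1 + D_2/(1+r)^2 + D_3/(1+r)^3 + TV/(1+r)^3
    = 2.43223 + 2.54988 + 2.67322 + 26.27397 = 33.92930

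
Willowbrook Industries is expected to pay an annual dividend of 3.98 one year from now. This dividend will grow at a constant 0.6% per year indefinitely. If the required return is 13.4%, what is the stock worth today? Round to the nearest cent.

31.09

Growing perpetuity: P = D₁ / (r − g) = 3.9800 / (0.134 − 0.006) = 31.09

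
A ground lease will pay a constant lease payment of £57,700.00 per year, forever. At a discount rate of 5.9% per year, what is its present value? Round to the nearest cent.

Level perpetuity: PV = C / r = £57,700.00 / 0.059 = £977,966.10

£977966.10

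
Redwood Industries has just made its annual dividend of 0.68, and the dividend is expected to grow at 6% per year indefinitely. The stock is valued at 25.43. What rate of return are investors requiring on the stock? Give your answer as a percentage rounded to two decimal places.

D₁ = 0.68 × 1.06 = 0.7208
P = D₁/(r − g) ⇒ r = D₁/P + g = 0.7208/25.43 + 0.06 = 0.028344 + 0.06 = 0.088344

8.83%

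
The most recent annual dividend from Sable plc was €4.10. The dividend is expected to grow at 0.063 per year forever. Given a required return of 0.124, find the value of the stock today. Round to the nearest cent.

€71.45

D₁ = D₀ × (1 + g) = €4.10 × 1.063 = €4.3583
Growing perpetuity: P = D₁ / (r − g) = €4.3583 / (0.124 − 0.063) = €71.45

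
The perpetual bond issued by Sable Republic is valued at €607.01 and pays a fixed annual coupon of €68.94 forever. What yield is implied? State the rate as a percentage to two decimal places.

P = C/r ⇒ r = C/P = €68.94/€607.01 = 0.113573

11.36%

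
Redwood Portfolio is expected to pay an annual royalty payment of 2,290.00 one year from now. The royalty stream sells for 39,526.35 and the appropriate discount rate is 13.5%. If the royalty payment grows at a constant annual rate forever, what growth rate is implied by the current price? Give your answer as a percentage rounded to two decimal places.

P = D₁/(r−g) ⇒ g = r − D₁/P = 0.135 − 2,290.00/39,526.35 = 0.077064

7.71%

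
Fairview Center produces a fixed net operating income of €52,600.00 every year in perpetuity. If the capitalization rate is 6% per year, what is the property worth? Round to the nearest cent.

Level perpetuity: PV = C / r = €52,600.00 / 0.06 = €876,666.67

€876666.67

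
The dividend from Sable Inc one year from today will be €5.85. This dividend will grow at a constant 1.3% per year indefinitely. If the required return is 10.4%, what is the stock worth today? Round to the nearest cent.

Growing perpetuity: P = D₁ / (r − g) = €5.8500 / (0.104 − 0.013) = €64.29

€64.29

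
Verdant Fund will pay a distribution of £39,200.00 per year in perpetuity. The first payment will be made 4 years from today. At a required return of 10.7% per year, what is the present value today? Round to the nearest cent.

£270059.48

Value at end of year 3: C / r = £39,200.00 / 0.107 = £366,355.1402
Discount to today: PV = £366,355.1402 / (1 + 0.107)^3 = £366,355.1402 / 1.356572 = £270,059.48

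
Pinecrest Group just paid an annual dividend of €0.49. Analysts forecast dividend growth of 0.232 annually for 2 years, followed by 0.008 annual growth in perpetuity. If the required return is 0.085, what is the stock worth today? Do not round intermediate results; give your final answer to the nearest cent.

€9.46

D_1 = 0.60368
D_2 = 0.74373
Terminal value at year 2: TV = D_2×(1+g_2)/(r−g_2) = 0.74968/0.077 = 9.73615
P_0 = D_1/(1+r)^1 + D_2/(1+r)^2 + TV/(1+r)^2
    = 0.55639 + 0.63177 + 8.27042 = 9.45858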